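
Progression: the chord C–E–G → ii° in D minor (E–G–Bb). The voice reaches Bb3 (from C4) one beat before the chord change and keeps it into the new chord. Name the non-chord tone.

The harmony at that moment is C major triad (C, E, G); Bb3 is not a chord tone.
It is approached by step down from C4 and then sustained as the same pitch into the next harmony.
Arriving early and becoming a chord tone when the harmony changes — an anticipation.

Bb3 is an anticipation.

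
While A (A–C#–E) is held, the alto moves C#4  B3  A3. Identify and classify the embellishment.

The harmony at that moment is A major triad (A, C#, E); B3 is not a chord tone.
It is approached by step down from C#4 and left by step down to A3.
Step in, step out in the same direction — a passing tone.

B3 is a passing tone.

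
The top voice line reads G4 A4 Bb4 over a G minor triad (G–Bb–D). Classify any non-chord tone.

A4 is a passing tone.

The harmony at that moment is G minor triad (G, Bb, D); A4 is not a chord tone.
It is approached by step up from G4 and left by step up to Bb4.
Step in, step out in the same direction — a passing tone.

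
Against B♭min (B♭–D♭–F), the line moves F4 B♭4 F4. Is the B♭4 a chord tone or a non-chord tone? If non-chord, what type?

Bb minor triad contains B♭, D♭, F; B♭ is the root, so it is a chord tone.

Chord tone (the root of Bb minor triad).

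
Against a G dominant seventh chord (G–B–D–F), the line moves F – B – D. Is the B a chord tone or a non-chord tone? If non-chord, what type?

G dominant seventh chord contains G, B, D, F; B is the third, so it is a chord tone.

Chord tone (the third of G dominant seventh chord).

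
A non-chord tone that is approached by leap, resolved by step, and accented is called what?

Appoggiatura.

Approach: by leap. Departure: by step. Metric position: strong.
Leap in, step out, in a metrically strong position — an appoggiatura. (It is the mirror image of the escape tone, which steps in and leaps out from a weak position.)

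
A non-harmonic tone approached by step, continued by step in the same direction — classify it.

Passing tone.

Approach: by step. Departure: by step, continuing in the same direction.
Stepwise on both sides with no change of direction means the note fills in the space between two different chord tones — a passing tone. (Had it turned back to its starting note it would be a neighbor tone instead.)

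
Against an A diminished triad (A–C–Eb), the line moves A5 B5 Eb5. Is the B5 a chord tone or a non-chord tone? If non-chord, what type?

The harmony at that moment is A diminished triad (A, C, Eb); B5 is not a chord tone.
It is approached by step up from A5 and left by leap down to Eb5.
Step in, leap out — an escape tone.

Non-chord tone — an escape tone.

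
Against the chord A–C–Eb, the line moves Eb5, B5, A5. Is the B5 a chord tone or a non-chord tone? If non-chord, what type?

The harmony at that moment is A diminished triad (A, C, Eb); B5 is not a chord tone.
It is approached by leap up from Eb5 and left by step down to A5.
Leap in, step out — an appoggiatura.

Non-chord tone — an appoggiatura.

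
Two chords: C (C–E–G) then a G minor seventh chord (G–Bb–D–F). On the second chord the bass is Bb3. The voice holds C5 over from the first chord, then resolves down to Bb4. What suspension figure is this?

9–8 suspension.

At the second chord the bass is Bb3. The suspended C5 lies a ninth above the bass; after resolving down by step to Bb4, the interval above the bass becomes an octave.
Suspension figures are named by those two intervals: 9–8.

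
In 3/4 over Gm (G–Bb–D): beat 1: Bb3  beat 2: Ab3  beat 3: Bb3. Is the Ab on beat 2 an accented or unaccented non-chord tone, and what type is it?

The harmony at that moment is G minor triad (G, Bb, D); Ab3 is not a chord tone.
It is approached by step down from Bb3 and left by step up to Bb3.
Step away and step back to the same note — a neighbor tone (lower neighbor).
It falls on a weak beat, so it is unaccented.

Unaccented neighbor tone.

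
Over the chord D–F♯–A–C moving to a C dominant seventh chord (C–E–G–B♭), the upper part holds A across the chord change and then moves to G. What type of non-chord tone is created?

A is a suspension.

The harmony at that moment is C dominant seventh chord (C, E, G, B♭); A is not a chord tone.
It is held over (the same pitch as the preceding A) and left by step down to G.
Held over from the previous chord and resolving down by step — a suspension.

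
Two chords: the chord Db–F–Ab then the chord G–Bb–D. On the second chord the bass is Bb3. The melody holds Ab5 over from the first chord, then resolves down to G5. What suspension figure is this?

7–6 suspension.

At the second chord the bass is Bb3. The suspended Ab5 lies a seventh above the bass; after resolving down by step to G5, the interval above the bass becomes a sixth.
Suspension figures are named by those two intervals: 7–6.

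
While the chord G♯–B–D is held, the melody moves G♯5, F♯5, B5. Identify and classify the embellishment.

F♯5 is an escape tone.

The harmony at that moment is G♯ diminished triad (G♯, B, D); F♯5 is not a chord tone.
It is approached by step down from G♯5 and left by leap up to B5.
Step in, leap out — an escape tone.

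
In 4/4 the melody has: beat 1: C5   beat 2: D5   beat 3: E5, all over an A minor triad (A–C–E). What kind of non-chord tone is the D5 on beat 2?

Passing tone.

The harmony at that moment is A minor triad (A, C, E); D5 is not a chord tone.
It is approached by step up from C5 and left by step up to E5.
Step in, step out in the same direction — a passing tone.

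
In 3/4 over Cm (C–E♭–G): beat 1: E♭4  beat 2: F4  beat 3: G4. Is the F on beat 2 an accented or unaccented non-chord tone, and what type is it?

The harmony at that moment is C minor triad (C, E♭, G); F4 is not a chord tone.
It is approached by step up from E♭4 and left by step up to G4.
Step in, step out in the same direction — a passing tone.
It falls on a weak beat, so it is unaccented.

Unaccented passing tone.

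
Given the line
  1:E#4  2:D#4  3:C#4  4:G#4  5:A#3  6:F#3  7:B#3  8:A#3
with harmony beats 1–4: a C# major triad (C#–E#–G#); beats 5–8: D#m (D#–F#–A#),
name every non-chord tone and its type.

D#4 (beat 2) — passing tone; B#3 (beat 7) — appoggiatura.

The harmony at that moment is C# major triad (C#, E#, G#); D#4 is not a chord tone.
It is approached by step down from E#4 and left by step down to C#4.
Step in, step out in the same direction — a passing tone.
The harmony at that moment is D# minor triad (D#, F#, A#); B#3 is not a chord tone.
It is approached by leap up from F#3 and left by step down to A#3.
Leap in, step out — an appoggiatura.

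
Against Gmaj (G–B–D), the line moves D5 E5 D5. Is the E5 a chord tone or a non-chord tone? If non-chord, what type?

The harmony at that moment is G major triad (G, B, D); E5 is not a chord tone.
It is approached by step up from D5 and left by step down to D5.
Step away and step back to the same note — a neighbor tone (upper neighbor).

Non-chord tone — a neighbor tone.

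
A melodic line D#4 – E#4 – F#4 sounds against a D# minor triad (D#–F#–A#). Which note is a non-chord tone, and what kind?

E#4 is a passing tone.

The harmony at that moment is D# minor triad (D#, F#, A#); E#4 is not a chord tone.
It is approached by step up from D#4 and left by step up to F#4.
Step in, step out in the same direction — a passing tone.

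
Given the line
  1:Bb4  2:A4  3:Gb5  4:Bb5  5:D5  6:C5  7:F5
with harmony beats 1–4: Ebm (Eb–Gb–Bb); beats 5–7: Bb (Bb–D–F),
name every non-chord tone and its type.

A4 (beat 2) — escape tone; C5 (beat 6) — escape tone.

The harmony at that moment is Eb minor triad (Eb, Gb, Bb); A4 is not a chord tone.
It is approached by step down from Bb4 and left by leap up to Gb5.
Step in, leap out — an escape tone.
The harmony at that moment is Bb major triad (Bb, D, F); C5 is not a chord tone.
It is approached by step down from D5 and left by leap up to F5.
Step in, leap out — an escape tone.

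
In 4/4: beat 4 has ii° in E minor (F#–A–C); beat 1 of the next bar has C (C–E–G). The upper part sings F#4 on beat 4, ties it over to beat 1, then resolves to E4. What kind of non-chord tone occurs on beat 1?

The harmony at that moment is C major triad (C, E, G); F#4 is not a chord tone.
It is held over (the same pitch as the preceding F#4) and left by step down to E4.
Held over from the previous chord and resolving down by step — a suspension.

Suspension.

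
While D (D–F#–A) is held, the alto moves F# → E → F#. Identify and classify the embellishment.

The harmony at that moment is D major triad (D, F#, A); E is not a chord tone.
It is approached by step down from F# and left by step up to F#.
Step away and step back to the same note — a neighbor tone (lower neighbor).

E is a neighbor tone.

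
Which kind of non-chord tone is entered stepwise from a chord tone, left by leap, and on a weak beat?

Approach: by step. Departure: by leap. Metric position: weak.
Step in, leap out, from a weak position — an escape tone (échappée). (It is the mirror image of the appoggiatura, which leaps in and steps out on a strong beat.)

Escape tone.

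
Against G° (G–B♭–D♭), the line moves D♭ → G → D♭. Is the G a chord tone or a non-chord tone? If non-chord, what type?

G diminished triad contains G, B♭, D♭; G is the root, so it is a chord tone.

Chord tone (the root of G diminished triad).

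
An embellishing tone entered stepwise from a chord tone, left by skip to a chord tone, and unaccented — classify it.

Approach: by step. Departure: by leap. Metric position: weak.
Step in, leap out, from a weak position — an escape tone (échappée). (It is the mirror image of the appoggiatura, which leaps in and steps out on a strong beat.)

Escape tone.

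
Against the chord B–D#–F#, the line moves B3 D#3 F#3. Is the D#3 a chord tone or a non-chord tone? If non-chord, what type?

Chord tone (the third of B major triad).

B major triad contains B, D#, F#; D# is the third, so it is a chord tone.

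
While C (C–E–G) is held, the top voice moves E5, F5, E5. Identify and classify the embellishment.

The harmony at that moment is C major triad (C, E, G); F5 is not a chord tone.
It is approached by step up from E5 and left by step down to E5.
Step away and step back to the same note — a neighbor tone (upper neighbor).

F5 is a neighbor tone.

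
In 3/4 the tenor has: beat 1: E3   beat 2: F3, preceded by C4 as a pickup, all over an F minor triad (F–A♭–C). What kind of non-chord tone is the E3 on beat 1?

Appoggiatura.

The harmony at that moment is F minor triad (F, A♭, C); E3 is not a chord tone.
It is approached by leap down from C4 and left by step up to F3.
Leap in, step out, metrically accented — an appoggiatura.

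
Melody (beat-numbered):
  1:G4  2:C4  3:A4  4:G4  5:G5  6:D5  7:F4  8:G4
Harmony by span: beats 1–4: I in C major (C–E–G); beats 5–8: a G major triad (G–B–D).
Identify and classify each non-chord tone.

The harmony at that moment is C major triad (C, E, G); A4 is not a chord tone.
It is approached by leap up from C4 and left by step down to G4.
Leap in, step out — an appoggiatura.
The harmony at that moment is G major triad (G, B, D); F4 is not a chord tone.
It is approached by leap down from D5 and left by step up to G4.
Leap in, step out — an appoggiatura.

A4 (beat 3) — appoggiatura; F4 (beat 7) — appoggiatura.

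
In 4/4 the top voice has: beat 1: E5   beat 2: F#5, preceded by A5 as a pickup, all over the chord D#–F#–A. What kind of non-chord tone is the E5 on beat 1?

The harmony at that moment is D# diminished triad (D#, F#, A); E5 is not a chord tone.
It is approached by leap down from A5 and left by step up to F#5.
Leap in, step out, metrically accented — an appoggiatura.

Appoggiatura.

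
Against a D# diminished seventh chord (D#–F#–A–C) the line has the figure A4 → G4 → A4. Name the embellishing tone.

The harmony at that moment is D# diminished seventh chord (D#, F#, A, C); G4 is not a chord tone.
It is approached by step down from A4 and left by step up to A4.
Step away and step back to the same note — a neighbor tone (lower neighbor).

G4 is a neighbor tone.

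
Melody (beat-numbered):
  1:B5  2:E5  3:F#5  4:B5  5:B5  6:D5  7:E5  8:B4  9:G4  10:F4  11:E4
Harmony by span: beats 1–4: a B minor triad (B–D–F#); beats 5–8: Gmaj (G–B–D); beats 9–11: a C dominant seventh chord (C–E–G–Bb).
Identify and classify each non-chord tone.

The harmony at that moment is B minor triad (B, D, F#); E5 is not a chord tone.
It is approached by leap down from B5 and left by step up to F#5.
Leap in, step out — an appoggiatura.
The harmony at that moment is G major triad (G, B, D); E5 is not a chord tone.
It is approached by step up from D5 and left by leap down to B4.
Step in, leap out — an escape tone.
The harmony at that moment is C dominant seventh chord (C, E, G, Bb); F4 is not a chord tone.
It is approached by step down from G4 and left by step down to E4.
Step in, step out in the same direction — a passing tone.

E5 (beat 2) — appoggiatura; E5 (beat 7) — escape tone; F4 (beat 10) — passing tone.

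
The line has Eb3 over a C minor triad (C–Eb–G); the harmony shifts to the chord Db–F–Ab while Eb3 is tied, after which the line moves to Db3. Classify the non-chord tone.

The harmony at that moment is Db major triad (Db, F, Ab); Eb3 is not a chord tone.
It is held over (the same pitch as the preceding Eb3) and left by step down to Db3.
Held over from the previous chord and resolving down by step — a suspension.

Eb3 is a suspension.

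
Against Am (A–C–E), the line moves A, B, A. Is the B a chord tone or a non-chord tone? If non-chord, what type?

The harmony at that moment is A minor triad (A, C, E); B is not a chord tone.
It is approached by step up from A and left by step down to A.
Step away and step back to the same note — a neighbor tone (upper neighbor).

Non-chord tone — a neighbor tone.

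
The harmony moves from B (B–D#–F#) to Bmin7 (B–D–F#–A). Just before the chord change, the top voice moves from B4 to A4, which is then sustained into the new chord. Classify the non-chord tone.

The harmony at that moment is B major triad (B, D#, F#); A4 is not a chord tone.
It is approached by step down from B4 and then sustained as the same pitch into the next harmony.
Arriving early and becoming a chord tone when the harmony changes — an anticipation.

A4 is an anticipation.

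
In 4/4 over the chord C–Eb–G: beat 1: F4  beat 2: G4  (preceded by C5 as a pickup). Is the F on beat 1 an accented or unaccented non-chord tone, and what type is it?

The harmony at that moment is C minor triad (C, Eb, G); F4 is not a chord tone.
It is approached by leap down from C5 and left by step up to G4.
Leap in, step out — an appoggiatura.
It falls on the downbeat, so it is accented.

Accented appoggiatura.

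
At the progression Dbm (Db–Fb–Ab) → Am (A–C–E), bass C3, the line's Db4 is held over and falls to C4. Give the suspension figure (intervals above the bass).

At the second chord the bass is C3. The suspended Db4 lies a ninth above the bass; after resolving down by step to C4, the interval above the bass becomes an octave.
Suspension figures are named by those two intervals: 9–8.

9–8 suspension.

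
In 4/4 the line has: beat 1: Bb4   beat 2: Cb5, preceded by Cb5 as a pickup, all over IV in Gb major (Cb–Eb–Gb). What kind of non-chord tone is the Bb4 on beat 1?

The harmony at that moment is Cb major triad (Cb, Eb, Gb); Bb4 is not a chord tone.
It is approached by step down from Cb5 and left by step up to Cb5.
Step away and step back to the same note — a neighbor tone (lower neighbor).

Lower neighbor tone.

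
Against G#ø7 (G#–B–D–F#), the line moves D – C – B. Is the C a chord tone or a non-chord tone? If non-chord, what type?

Non-chord tone — a passing tone.

The harmony at that moment is G# half-diminished seventh chord (G#, B, D, F#); C is not a chord tone.
It is approached by step down from D and left by step down to B.
Step in, step out in the same direction — a passing tone.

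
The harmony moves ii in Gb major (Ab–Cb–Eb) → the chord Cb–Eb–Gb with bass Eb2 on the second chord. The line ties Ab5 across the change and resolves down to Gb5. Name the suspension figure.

4–3 suspension.

At the second chord the bass is Eb2. The suspended Ab5 lies a fourth above the bass; after resolving down by step to Gb5, the interval above the bass becomes a third.
Suspension figures are named by those two intervals: 4–3.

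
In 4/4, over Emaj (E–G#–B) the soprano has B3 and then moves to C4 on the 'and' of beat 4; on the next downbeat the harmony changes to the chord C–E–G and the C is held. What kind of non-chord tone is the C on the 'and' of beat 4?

Anticipation.

The harmony at that moment is E major triad (E, G#, B); C4 is not a chord tone.
It is approached by step up from B3 and then sustained as the same pitch into the next harmony.
Arriving early and becoming a chord tone when the harmony changes — an anticipation.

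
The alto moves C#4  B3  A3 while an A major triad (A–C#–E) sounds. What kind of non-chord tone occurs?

The harmony at that moment is A major triad (A, C#, E); B3 is not a chord tone.
It is approached by step down from C#4 and left by step down to A3.
Step in, step out in the same direction — a passing tone.

B3 is a passing tone.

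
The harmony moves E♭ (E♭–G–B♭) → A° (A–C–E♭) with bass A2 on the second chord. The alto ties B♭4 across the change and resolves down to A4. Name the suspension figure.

At the second chord the bass is A2. The suspended B♭4 lies a ninth above the bass; after resolving down by step to A4, the interval above the bass becomes an octave.
Suspension figures are named by those two intervals: 9–8.

9–8 suspension.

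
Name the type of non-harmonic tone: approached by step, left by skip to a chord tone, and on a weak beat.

Approach: by step. Departure: by leap. Metric position: weak.
Step in, leap out, from a weak position — an escape tone (échappée). (It is the mirror image of the appoggiatura, which leaps in and steps out on a strong beat.)

Escape tone.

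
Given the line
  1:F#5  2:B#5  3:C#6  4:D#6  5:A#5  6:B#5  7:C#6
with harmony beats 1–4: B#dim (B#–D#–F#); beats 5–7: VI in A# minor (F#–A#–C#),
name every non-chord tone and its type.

The harmony at that moment is B# diminished triad (B#, D#, F#); C#6 is not a chord tone.
It is approached by step up from B#5 and left by step up to D#6.
Step in, step out in the same direction — a passing tone.
The harmony at that moment is F# major triad (F#, A#, C#); B#5 is not a chord tone.
It is approached by step up from A#5 and left by step up to C#6.
Step in, step out in the same direction — a passing tone.

C#6 (beat 3) — passing tone; B#5 (beat 6) — passing tone.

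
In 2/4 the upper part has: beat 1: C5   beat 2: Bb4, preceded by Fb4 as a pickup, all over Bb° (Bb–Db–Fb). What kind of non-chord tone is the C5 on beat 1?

The harmony at that moment is Bb diminished triad (Bb, Db, Fb); C5 is not a chord tone.
It is approached by leap up from Fb4 and left by step down to Bb4.
Leap in, step out, metrically accented — an appoggiatura.

Appoggiatura.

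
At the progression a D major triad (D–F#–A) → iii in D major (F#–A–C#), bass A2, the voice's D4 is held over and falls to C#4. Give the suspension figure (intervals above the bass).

4–3 suspension.

At the second chord the bass is A2. The suspended D4 lies a fourth above the bass; after resolving down by step to C#4, the interval above the bass becomes a third.
Suspension figures are named by those two intervals: 4–3.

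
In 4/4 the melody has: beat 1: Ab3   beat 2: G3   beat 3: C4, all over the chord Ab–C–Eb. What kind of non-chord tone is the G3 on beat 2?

The harmony at that moment is Ab major triad (Ab, C, Eb); G3 is not a chord tone.
It is approached by step down from Ab3 and left by leap up to C4.
Step in, leap out, on a weak beat — an escape tone.

Escape tone.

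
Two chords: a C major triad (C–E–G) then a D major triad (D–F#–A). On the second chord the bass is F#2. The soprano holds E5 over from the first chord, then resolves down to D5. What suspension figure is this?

At the second chord the bass is F#2. The suspended E5 lies a seventh above the bass; after resolving down by step to D5, the interval above the bass becomes a sixth.
Suspension figures are named by those two intervals: 7–6.

7–6 suspension.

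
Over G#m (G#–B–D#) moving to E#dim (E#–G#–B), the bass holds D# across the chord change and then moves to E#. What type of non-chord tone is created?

The harmony at that moment is E# diminished triad (E#, G#, B); D# is not a chord tone.
It is held over (the same pitch as the preceding D#) and left by step up to E#.
Held over from the previous chord and resolving up by step — a retardation.

D# is a retardation.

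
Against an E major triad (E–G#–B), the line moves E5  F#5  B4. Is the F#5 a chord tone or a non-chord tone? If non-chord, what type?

Non-chord tone — an escape tone.

The harmony at that moment is E major triad (E, G#, B); F#5 is not a chord tone.
It is approached by step up from E5 and left by leap down to B4.
Step in, leap out — an escape tone.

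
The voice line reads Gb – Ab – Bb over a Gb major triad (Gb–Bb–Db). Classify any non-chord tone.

Ab is a passing tone.

The harmony at that moment is Gb major triad (Gb, Bb, Db); Ab is not a chord tone.
It is approached by step up from Gb and left by step up to Bb.
Step in, step out in the same direction — a passing tone.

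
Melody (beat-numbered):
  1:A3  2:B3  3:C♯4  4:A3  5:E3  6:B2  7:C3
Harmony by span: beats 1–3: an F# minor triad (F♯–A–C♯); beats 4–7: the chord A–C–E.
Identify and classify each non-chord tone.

The harmony at that moment is F♯ minor triad (F♯, A, C♯); B3 is not a chord tone.
It is approached by step up from A3 and left by step up to C♯4.
Step in, step out in the same direction — a passing tone.
The harmony at that moment is A minor triad (A, C, E); B2 is not a chord tone.
It is approached by leap down from E3 and left by step up to C3.
Leap in, step out — an appoggiatura.

B3 (beat 2) — passing tone; B2 (beat 6) — appoggiatura.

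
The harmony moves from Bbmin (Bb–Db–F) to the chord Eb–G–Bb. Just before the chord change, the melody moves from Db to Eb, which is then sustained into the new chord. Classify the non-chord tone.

The harmony at that moment is Bb minor triad (Bb, Db, F); Eb is not a chord tone.
It is approached by step up from Db and then sustained as the same pitch into the next harmony.
Arriving early and becoming a chord tone when the harmony changes — an anticipation.

Eb is an anticipation.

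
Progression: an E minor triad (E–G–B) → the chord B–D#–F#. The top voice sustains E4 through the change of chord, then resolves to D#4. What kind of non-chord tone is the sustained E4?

E4 is a suspension.

The harmony at that moment is B major triad (B, D#, F#); E4 is not a chord tone.
It is held over (the same pitch as the preceding E4) and left by step down to D#4.
Held over from the previous chord and resolving down by step — a suspension.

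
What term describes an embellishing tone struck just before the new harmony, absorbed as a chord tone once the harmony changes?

Approach: ahead of the chord change (typically by step), so it is dissonant against the current harmony. Departure: none — the same pitch is restated or held and is a chord tone of the new harmony.
Dissonant first, consonant once the harmony catches up: the note simply arrives early — an anticipation. (The reverse timing, consonant first and dissonant after the change, would be a suspension or retardation.)

Anticipation.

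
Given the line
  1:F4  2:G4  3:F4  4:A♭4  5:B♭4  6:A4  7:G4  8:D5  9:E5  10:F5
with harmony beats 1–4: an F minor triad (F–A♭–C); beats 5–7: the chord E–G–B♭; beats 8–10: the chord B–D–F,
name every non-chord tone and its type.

G4 (beat 2) — neighbor tone; A4 (beat 6) — passing tone; E5 (beat 9) — passing tone.

The harmony at that moment is F minor triad (F, A♭, C); G4 is not a chord tone.
It is approached by step up from F4 and left by step down to F4.
Step away and step back to the same note — a neighbor tone (upper neighbor).
The harmony at that moment is E diminished triad (E, G, B♭); A4 is not a chord tone.
It is approached by step down from B♭4 and left by step down to G4.
Step in, step out in the same direction — a passing tone.
The harmony at that moment is B diminished triad (B, D, F); E5 is not a chord tone.
It is approached by step up from D5 and left by step up to F5.
Step in, step out in the same direction — a passing tone.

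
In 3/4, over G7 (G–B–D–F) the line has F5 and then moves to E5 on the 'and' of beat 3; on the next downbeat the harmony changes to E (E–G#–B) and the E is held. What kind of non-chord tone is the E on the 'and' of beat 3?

Anticipation.

The harmony at that moment is G dominant seventh chord (G, B, D, F); E5 is not a chord tone.
It is approached by step down from F5 and then sustained as the same pitch into the next harmony.
Arriving early and becoming a chord tone when the harmony changes — an anticipation.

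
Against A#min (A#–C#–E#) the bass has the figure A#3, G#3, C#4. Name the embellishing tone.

The harmony at that moment is A# minor triad (A#, C#, E#); G#3 is not a chord tone.
It is approached by step down from A#3 and left by leap up to C#4.
Step in, leap out — an escape tone.

G#3 is an escape tone.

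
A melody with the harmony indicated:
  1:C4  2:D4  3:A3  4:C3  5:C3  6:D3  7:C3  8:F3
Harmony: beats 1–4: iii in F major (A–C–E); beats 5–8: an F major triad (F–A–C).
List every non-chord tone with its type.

The harmony at that moment is A minor triad (A, C, E); D4 is not a chord tone.
It is approached by step up from C4 and left by leap down to A3.
Step in, leap out — an escape tone.
The harmony at that moment is F major triad (F, A, C); D3 is not a chord tone.
It is approached by step up from C3 and left by step down to C3.
Step away and step back to the same note — a neighbor tone (upper neighbor).

D4 (beat 2) — escape tone; D3 (beat 6) — neighbor tone.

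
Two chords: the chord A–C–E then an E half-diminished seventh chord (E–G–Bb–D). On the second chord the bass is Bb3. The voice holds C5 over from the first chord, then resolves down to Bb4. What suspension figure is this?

9–8 suspension.

At the second chord the bass is Bb3. The suspended C5 lies a ninth above the bass; after resolving down by step to Bb4, the interval above the bass becomes an octave.
Suspension figures are named by those two intervals: 9–8.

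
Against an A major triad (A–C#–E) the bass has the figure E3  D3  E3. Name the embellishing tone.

The harmony at that moment is A major triad (A, C#, E); D3 is not a chord tone.
It is approached by step down from E3 and left by step up to E3.
Step away and step back to the same note — a neighbor tone (lower neighbor).

D3 is a neighbor tone.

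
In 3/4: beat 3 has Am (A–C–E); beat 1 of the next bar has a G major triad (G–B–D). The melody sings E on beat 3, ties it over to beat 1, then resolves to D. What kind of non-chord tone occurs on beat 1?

Suspension.

The harmony at that moment is G major triad (G, B, D); E is not a chord tone.
It is held over (the same pitch as the preceding E) and left by step down to D.
Held over from the previous chord and resolving down by step — a suspension.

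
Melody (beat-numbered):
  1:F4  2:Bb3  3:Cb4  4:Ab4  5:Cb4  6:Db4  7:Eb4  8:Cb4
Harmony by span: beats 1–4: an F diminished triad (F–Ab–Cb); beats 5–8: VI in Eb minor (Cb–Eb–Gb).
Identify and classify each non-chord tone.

The harmony at that moment is F diminished triad (F, Ab, Cb); Bb3 is not a chord tone.
It is approached by leap down from F4 and left by step up to Cb4.
Leap in, step out — an appoggiatura.
The harmony at that moment is Cb major triad (Cb, Eb, Gb); Db4 is not a chord tone.
It is approached by step up from Cb4 and left by step up to Eb4.
Step in, step out in the same direction — a passing tone.

Bb3 (beat 2) — appoggiatura; Db4 (beat 6) — passing tone.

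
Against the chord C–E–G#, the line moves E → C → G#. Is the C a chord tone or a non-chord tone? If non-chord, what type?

C augmented triad contains C, E, G#; C is the root, so it is a chord tone.

Chord tone (the root of C augmented triad).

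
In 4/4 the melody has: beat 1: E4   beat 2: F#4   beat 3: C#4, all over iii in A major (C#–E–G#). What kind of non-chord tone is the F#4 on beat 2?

Escape tone.

The harmony at that moment is C# minor triad (C#, E, G#); F#4 is not a chord tone.
It is approached by step up from E4 and left by leap down to C#4.
Step in, leap out, on a weak beat — an escape tone.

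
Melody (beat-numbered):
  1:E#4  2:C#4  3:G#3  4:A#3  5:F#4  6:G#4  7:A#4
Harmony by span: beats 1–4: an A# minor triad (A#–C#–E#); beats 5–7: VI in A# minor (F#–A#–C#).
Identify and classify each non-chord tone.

The harmony at that moment is A# minor triad (A#, C#, E#); G#3 is not a chord tone.
It is approached by leap down from C#4 and left by step up to A#3.
Leap in, step out — an appoggiatura.
The harmony at that moment is F# major triad (F#, A#, C#); G#4 is not a chord tone.
It is approached by step up from F#4 and left by step up to A#4.
Step in, step out in the same direction — a passing tone.

G#3 (beat 3) — appoggiatura; G#4 (beat 6) — passing tone.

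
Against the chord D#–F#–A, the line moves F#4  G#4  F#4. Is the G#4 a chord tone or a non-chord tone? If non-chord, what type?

The harmony at that moment is D# diminished triad (D#, F#, A); G#4 is not a chord tone.
It is approached by step up from F#4 and left by step down to F#4.
Step away and step back to the same note — a neighbor tone (upper neighbor).

Non-chord tone — a neighbor tone.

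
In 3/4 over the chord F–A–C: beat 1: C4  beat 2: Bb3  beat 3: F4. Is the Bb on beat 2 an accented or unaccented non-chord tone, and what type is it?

The harmony at that moment is F major triad (F, A, C); Bb3 is not a chord tone.
It is approached by step down from C4 and left by leap up to F4.
Step in, leap out — an escape tone.
It falls on a weak beat, so it is unaccented.

Unaccented escape tone.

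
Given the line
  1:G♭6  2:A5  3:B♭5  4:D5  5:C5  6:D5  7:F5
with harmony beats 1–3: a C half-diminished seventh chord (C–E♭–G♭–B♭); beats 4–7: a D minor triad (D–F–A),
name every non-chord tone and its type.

A5 (beat 2) — appoggiatura; C5 (beat 5) — neighbor tone.

The harmony at that moment is C half-diminished seventh chord (C, E♭, G♭, B♭); A5 is not a chord tone.
It is approached by leap down from G♭6 and left by step up to B♭5.
Leap in, step out — an appoggiatura.
The harmony at that moment is D minor triad (D, F, A); C5 is not a chord tone.
It is approached by step down from D5 and left by step up to D5.
Step away and step back to the same note — a neighbor tone (lower neighbor).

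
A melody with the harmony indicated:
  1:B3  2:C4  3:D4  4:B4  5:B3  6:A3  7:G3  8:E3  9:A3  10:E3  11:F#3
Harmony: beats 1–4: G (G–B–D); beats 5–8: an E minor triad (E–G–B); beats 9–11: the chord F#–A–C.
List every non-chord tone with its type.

The harmony at that moment is G major triad (G, B, D); C4 is not a chord tone.
It is approached by step up from B3 and left by step up to D4.
Step in, step out in the same direction — a passing tone.
The harmony at that moment is E minor triad (E, G, B); A3 is not a chord tone.
It is approached by step down from B3 and left by step down to G3.
Step in, step out in the same direction — a passing tone.
The harmony at that moment is F# diminished triad (F#, A, C); E3 is not a chord tone.
It is approached by leap down from A3 and left by step up to F#3.
Leap in, step out — an appoggiatura.

C4 (beat 2) — passing tone; A3 (beat 6) — passing tone; E3 (beat 10) — appoggiatura.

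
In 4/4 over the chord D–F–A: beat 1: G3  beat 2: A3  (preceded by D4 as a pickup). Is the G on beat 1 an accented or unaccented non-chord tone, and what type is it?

Accented appoggiatura.

The harmony at that moment is D minor triad (D, F, A); G3 is not a chord tone.
It is approached by leap down from D4 and left by step up to A3.
Leap in, step out — an appoggiatura.
It falls on the downbeat, so it is accented.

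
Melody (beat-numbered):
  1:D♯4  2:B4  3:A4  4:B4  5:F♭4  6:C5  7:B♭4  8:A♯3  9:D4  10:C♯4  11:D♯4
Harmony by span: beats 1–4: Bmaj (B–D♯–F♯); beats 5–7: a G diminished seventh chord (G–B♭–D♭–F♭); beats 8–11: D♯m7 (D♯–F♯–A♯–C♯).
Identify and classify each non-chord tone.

The harmony at that moment is B major triad (B, D♯, F♯); A4 is not a chord tone.
It is approached by step down from B4 and left by step up to B4.
Step away and step back to the same note — a neighbor tone (lower neighbor).
The harmony at that moment is G diminished seventh chord (G, B♭, D♭, F♭); C5 is not a chord tone.
It is approached by leap up from F♭4 and left by step down to B♭4.
Leap in, step out — an appoggiatura.
The harmony at that moment is D♯ minor seventh chord (D♯, F♯, A♯, C♯); D4 is not a chord tone.
It is approached by leap up from A♯3 and left by step down to C♯4.
Leap in, step out — an appoggiatura.

A4 (beat 3) — neighbor tone; C5 (beat 6) — appoggiatura; D4 (beat 9) — appoggiatura.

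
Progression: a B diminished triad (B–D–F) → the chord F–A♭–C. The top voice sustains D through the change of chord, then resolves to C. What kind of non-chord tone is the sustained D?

The harmony at that moment is F minor triad (F, A♭, C); D is not a chord tone.
It is held over (the same pitch as the preceding D) and left by step down to C.
Held over from the previous chord and resolving down by step — a suspension.

D is a suspension.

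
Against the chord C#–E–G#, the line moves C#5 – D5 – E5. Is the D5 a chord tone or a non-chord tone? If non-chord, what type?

The harmony at that moment is C# minor triad (C#, E, G#); D5 is not a chord tone.
It is approached by step up from C#5 and left by step up to E5.
Step in, step out in the same direction — a passing tone.

Non-chord tone — a passing tone.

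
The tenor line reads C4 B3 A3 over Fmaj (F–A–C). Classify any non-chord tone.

B3 is a passing tone.

The harmony at that moment is F major triad (F, A, C); B3 is not a chord tone.
It is approached by step down from C4 and left by step down to A3.
Step in, step out in the same direction — a passing tone.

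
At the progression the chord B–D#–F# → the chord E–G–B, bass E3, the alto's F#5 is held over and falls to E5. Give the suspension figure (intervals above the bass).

At the second chord the bass is E3. The suspended F#5 lies a ninth above the bass; after resolving down by step to E5, the interval above the bass becomes an octave.
Suspension figures are named by those two intervals: 9–8.

9–8 suspension.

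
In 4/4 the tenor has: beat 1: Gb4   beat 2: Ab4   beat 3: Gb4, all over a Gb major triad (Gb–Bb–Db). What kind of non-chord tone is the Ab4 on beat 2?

Upper neighbor tone.

The harmony at that moment is Gb major triad (Gb, Bb, Db); Ab4 is not a chord tone.
It is approached by step up from Gb4 and left by step down to Gb4.
Step away and step back to the same note — a neighbor tone (upper neighbor).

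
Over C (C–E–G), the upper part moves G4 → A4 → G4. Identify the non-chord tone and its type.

The harmony at that moment is C major triad (C, E, G); A4 is not a chord tone.
It is approached by step up from G4 and left by step down to G4.
Step away and step back to the same note — a neighbor tone (upper neighbor).

A4 is a neighbor tone.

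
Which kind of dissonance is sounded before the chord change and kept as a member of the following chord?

Approach: ahead of the chord change (typically by step), so it is dissonant against the current harmony. Departure: none — the same pitch is restated or held and is a chord tone of the new harmony.
Dissonant first, consonant once the harmony catches up: the note simply arrives early — an anticipation. (The reverse timing, consonant first and dissonant after the change, would be a suspension or retardation.)

Anticipation.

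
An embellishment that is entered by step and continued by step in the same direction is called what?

Approach: by step. Departure: by step, continuing in the same direction.
Stepwise on both sides with no change of direction means the note fills in the space between two different chord tones — a passing tone. (Had it turned back to its starting note it would be a neighbor tone instead.)

Passing tone.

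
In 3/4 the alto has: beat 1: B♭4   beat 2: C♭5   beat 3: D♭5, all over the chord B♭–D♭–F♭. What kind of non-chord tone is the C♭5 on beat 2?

Passing tone.

The harmony at that moment is B♭ diminished triad (B♭, D♭, F♭); C♭5 is not a chord tone.
It is approached by step up from B♭4 and left by step up to D♭5.
Step in, step out in the same direction — a passing tone.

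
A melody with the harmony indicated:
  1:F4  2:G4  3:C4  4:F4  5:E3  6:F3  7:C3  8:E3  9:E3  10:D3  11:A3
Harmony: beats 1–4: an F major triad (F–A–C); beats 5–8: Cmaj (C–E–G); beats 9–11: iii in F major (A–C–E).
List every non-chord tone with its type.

G4 (beat 2) — escape tone; F3 (beat 6) — escape tone; D3 (beat 10) — escape tone.

The harmony at that moment is F major triad (F, A, C); G4 is not a chord tone.
It is approached by step up from F4 and left by leap down to C4.
Step in, leap out — an escape tone.
The harmony at that moment is C major triad (C, E, G); F3 is not a chord tone.
It is approached by step up from E3 and left by leap down to C3.
Step in, leap out — an escape tone.
The harmony at that moment is A minor triad (A, C, E); D3 is not a chord tone.
It is approached by step down from E3 and left by leap up to A3.
Step in, leap out — an escape tone.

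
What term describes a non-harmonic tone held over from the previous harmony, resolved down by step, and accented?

Suspension.

Approach: by preparation — the pitch is first a chord tone, then held (tied or repeated) while the harmony changes under it. Departure: down by step. Metric position: strong.
A prepared dissonance that resolves downward by step — a suspension. (The same figure resolving upward would be a retardation.)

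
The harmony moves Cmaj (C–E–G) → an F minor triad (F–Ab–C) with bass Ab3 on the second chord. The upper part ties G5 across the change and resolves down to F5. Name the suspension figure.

At the second chord the bass is Ab3. The suspended G5 lies a seventh above the bass; after resolving down by step to F5, the interval above the bass becomes a sixth.
Suspension figures are named by those two intervals: 7–6.

7–6 suspension.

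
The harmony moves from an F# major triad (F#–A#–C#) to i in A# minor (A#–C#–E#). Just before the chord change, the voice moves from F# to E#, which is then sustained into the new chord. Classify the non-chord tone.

The harmony at that moment is F# major triad (F#, A#, C#); E# is not a chord tone.
It is approached by step down from F# and then sustained as the same pitch into the next harmony.
Arriving early and becoming a chord tone when the harmony changes — an anticipation.

E# is an anticipation.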